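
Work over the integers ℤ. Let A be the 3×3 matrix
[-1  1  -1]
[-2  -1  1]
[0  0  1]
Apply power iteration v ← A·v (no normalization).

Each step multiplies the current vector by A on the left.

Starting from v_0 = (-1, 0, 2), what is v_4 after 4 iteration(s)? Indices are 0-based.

v_0 = (-1, 0, 2).
v_1 = A·v_0 = (-1, 4, 2).
v_2 = A·v_1 = (3, 0, 2).
v_3 = A·v_2 = (-5, -4, 2).
v_4 = A·v_3 = (-1, 16, 2).

v_4 = (-1, 16, 2)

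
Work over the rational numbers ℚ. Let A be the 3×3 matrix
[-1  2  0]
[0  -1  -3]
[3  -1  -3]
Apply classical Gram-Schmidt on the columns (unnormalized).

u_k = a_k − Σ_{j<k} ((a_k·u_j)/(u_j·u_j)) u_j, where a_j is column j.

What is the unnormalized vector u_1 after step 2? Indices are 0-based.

u_1 = (3/2, -1, 1/2)

Step 1: u_0 = a_0 = (-1, 0, 3).
Step 2: u_1 = a_1 − (-1/2)·u_0 = (3/2, -1, 1/2).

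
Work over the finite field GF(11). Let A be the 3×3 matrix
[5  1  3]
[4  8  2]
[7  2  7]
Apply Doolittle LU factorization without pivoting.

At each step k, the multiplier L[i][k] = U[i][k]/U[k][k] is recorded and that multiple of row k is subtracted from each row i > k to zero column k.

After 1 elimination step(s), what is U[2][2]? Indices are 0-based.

U[2][2] = 5

[col 0] pivot 5
  R1 -= 3*R0 → (0, 5, 4)  (L[1][0] := 3)
  R2 -= 8*R0 → (0, 5, 5)  (L[2][0] := 8)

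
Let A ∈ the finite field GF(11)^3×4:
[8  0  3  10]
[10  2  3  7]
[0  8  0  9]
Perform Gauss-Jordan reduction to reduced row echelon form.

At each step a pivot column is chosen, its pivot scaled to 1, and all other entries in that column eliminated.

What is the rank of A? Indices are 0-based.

rank = 3

pivot(0,0)=8: scale R0 → (1, 0, 10, 4)
  clear (1,0): R1 −= (10)R0 → (0, 2, 2, 0)
pivot(1,1)=2: scale R1 → (0, 1, 1, 0)
  clear (2,1): R2 −= (8)R1 → (0, 0, 3, 9)
pivot(2,2)=3: scale R2 → (0, 0, 1, 3)
  clear (0,2): R0 −= (10)R2 → (1, 0, 0, 7)
  clear (1,2): R1 −= (1)R2 → (0, 1, 0, 8)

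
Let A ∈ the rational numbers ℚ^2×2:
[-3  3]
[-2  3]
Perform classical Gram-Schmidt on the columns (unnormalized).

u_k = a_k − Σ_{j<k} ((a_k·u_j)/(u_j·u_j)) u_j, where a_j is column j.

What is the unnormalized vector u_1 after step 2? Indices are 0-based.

Step 1: u_0 = a_0 = (-3, -2).
Step 2: u_1 = a_1 − (-15/13)·u_0 = (-6/13, 9/13).

u_1 = (-6/13, 9/13)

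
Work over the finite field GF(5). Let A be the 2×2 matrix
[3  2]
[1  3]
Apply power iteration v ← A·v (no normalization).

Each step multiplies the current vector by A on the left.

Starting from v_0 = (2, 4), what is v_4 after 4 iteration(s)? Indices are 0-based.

v_4 = (2, 1)

v_0 = (2, 4).
v_1 = A·v_0 = (4, 4).
v_2 = A·v_1 = (0, 1).
v_3 = A·v_2 = (2, 3).
v_4 = A·v_3 = (2, 1).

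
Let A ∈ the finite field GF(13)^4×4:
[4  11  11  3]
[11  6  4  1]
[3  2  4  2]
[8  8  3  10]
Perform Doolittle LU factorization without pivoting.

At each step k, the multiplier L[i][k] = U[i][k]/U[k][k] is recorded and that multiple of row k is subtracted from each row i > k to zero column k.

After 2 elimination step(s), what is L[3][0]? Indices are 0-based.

L[3][0] = 2

Step 1: pivot at (0,0) is 4.
  row1 ← row1 − (6)·row0  ⇒  L[1][0]=6, U row1=(0, 5, 3, 9)
  row2 ← row2 − (4)·row0  ⇒  L[2][0]=4, U row2=(0, 10, 12, 3)
  row3 ← row3 − (2)·row0  ⇒  L[3][0]=2, U row3=(0, 12, 7, 4)
Step 2: pivot at (1,1) is 5.
  row2 ← row2 − (2)·row1  ⇒  L[2][1]=2, U row2=(0, 0, 6, 11)
  row3 ← row3 − (5)·row1  ⇒  L[3][1]=5, U row3=(0, 0, 5, 11)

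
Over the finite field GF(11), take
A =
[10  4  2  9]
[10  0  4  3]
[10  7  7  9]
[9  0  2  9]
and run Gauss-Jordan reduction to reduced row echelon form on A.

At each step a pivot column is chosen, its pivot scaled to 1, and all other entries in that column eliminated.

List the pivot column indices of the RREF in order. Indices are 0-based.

pivot(0,0)=10: scale R0 → (1, 7, 9, 2)
  clear (1,0): R1 −= (10)R0 → (0, 7, 2, 5)
  clear (2,0): R2 −= (10)R0 → (0, 3, 5, 0)
  clear (3,0): R3 −= (9)R0 → (0, 3, 9, 2)
pivot(1,1)=7: scale R1 → (0, 1, 5, 7)
  clear (0,1): R0 −= (7)R1 → (1, 0, 7, 8)
  clear (2,1): R2 −= (3)R1 → (0, 0, 1, 1)
  clear (3,1): R3 −= (3)R1 → (0, 0, 5, 3)
pivot(2,2)=1: scale R2 → (0, 0, 1, 1)
  clear (0,2): R0 −= (7)R2 → (1, 0, 0, 1)
  clear (1,2): R1 −= (5)R2 → (0, 1, 0, 2)
  clear (3,2): R3 −= (5)R2 → (0, 0, 0, 9)
pivot(3,3)=9: scale R3 → (0, 0, 0, 1)
  clear (0,3): R0 −= (1)R3 → (1, 0, 0, 0)
  clear (1,3): R1 −= (2)R3 → (0, 1, 0, 0)
  clear (2,3): R2 −= (1)R3 → (0, 0, 1, 0)

pivot columns: 0, 1, 2, 3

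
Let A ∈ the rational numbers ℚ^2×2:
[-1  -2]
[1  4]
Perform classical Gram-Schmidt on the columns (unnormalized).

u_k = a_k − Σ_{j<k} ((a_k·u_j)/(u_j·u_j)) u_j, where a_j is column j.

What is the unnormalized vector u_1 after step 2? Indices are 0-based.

u_1 = (1, 1)

Step 1: u_0 = a_0 = (-1, 1).
Step 2: u_1 = a_1 − (3)·u_0 = (1, 1).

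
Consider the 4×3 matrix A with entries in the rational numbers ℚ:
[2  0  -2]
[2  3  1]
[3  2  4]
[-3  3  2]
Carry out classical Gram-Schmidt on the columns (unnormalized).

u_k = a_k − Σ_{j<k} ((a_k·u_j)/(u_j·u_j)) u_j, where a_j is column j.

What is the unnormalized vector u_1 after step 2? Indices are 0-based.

u_1 = (-3/13, 36/13, 43/26, 87/26)

Step 1: u_0 = a_0 = (2, 2, 3, -3).
Step 2: u_1 = a_1 − (3/26)·u_0 = (-3/13, 36/13, 43/26, 87/26).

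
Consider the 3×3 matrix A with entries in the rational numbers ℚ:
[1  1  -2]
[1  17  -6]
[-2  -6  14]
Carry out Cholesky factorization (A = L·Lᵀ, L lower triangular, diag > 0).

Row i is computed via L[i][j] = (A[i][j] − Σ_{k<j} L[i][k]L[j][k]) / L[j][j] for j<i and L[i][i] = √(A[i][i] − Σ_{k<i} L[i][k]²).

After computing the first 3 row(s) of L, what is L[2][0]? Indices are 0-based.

Step 1: L[0][0] = √(1) = 1.
  L[1][0] = (1) / L[0][0] = 1.
Step 2: L[1][1] = √(16) = 4.
  L[2][0] = (-2) / L[0][0] = -2.
  L[2][1] = (-4) / L[1][1] = -1.
Step 3: L[2][2] = √(9) = 3.

L[2][0] = -2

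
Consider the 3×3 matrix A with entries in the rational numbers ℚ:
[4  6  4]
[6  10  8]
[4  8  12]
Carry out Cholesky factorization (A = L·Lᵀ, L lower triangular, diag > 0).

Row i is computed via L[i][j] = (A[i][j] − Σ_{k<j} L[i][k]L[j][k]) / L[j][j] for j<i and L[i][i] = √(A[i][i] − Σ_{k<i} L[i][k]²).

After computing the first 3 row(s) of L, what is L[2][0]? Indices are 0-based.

Step 1: L[0][0] = √(4) = 2.
  L[1][0] = (6) / L[0][0] = 3.
Step 2: L[1][1] = √(1) = 1.
  L[2][0] = (4) / L[0][0] = 2.
  L[2][1] = (2) / L[1][1] = 2.
Step 3: L[2][2] = √(4) = 2.

L[2][0] = 2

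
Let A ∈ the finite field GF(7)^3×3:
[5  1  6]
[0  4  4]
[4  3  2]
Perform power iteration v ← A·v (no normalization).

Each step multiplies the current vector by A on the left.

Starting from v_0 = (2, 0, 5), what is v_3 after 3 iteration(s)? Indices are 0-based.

v_0 = (2, 0, 5).
v_1 = A·v_0 = (5, 6, 4).
v_2 = A·v_1 = (6, 5, 4).
v_3 = A·v_2 = (3, 1, 5).

v_3 = (3, 1, 5)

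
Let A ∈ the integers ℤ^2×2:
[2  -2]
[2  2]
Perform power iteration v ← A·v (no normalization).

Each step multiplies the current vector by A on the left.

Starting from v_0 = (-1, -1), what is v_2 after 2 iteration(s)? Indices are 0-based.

v_2 = (8, -8)

v_0 = (-1, -1).
v_1 = A·v_0 = (0, -4).
v_2 = A·v_1 = (8, -8).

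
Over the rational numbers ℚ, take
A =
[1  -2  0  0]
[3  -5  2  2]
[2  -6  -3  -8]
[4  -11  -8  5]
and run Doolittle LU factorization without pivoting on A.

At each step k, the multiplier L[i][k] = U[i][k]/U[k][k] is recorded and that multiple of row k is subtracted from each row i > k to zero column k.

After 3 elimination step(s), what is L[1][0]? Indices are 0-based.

[col 0] pivot 1
  R1 -= 3*R0 → (0, 1, 2, 2)  (L[1][0] := 3)
  R2 -= 2*R0 → (0, -2, -3, -8)  (L[2][0] := 2)
  R3 -= 4*R0 → (0, -3, -8, 5)  (L[3][0] := 4)
[col 1] pivot 1
  R2 -= -2*R1 → (0, 0, 1, -4)  (L[2][1] := -2)
  R3 -= -3*R1 → (0, 0, -2, 11)  (L[3][1] := -3)
[col 2] pivot 1
  R3 -= -2*R2 → (0, 0, 0, 3)  (L[3][2] := -2)

L[1][0] = 3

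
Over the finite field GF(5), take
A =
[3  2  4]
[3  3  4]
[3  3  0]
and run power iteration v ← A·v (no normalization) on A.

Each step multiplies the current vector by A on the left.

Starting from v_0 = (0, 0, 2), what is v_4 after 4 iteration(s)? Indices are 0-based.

v_4 = (2, 3, 2)

v_0 = (0, 0, 2).
v_1 = A·v_0 = (3, 3, 0).
v_2 = A·v_1 = (0, 3, 3).
v_3 = A·v_2 = (3, 1, 4).
v_4 = A·v_3 = (2, 3, 2).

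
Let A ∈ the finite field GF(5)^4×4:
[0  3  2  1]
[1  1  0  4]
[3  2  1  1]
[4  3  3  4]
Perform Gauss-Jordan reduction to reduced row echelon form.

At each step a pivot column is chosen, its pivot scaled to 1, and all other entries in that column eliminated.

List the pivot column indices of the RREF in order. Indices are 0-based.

pivot(0,0): swap R0↔R1
pivot(0,0)=1: scale R0 → (1, 1, 0, 4)
  clear (2,0): R2 −= (3)R0 → (0, 4, 1, 4)
  clear (3,0): R3 −= (4)R0 → (0, 4, 3, 3)
pivot(1,1)=3: scale R1 → (0, 1, 4, 2)
  clear (0,1): R0 −= (1)R1 → (1, 0, 1, 2)
  clear (2,1): R2 −= (4)R1 → (0, 0, 0, 1)
  clear (3,1): R3 −= (4)R1 → (0, 0, 2, 0)
pivot(2,2): swap R2↔R3
pivot(2,2)=2: scale R2 → (0, 0, 1, 0)
  clear (0,2): R0 −= (1)R2 → (1, 0, 0, 2)
  clear (1,2): R1 −= (4)R2 → (0, 1, 0, 2)
pivot(3,3)=1: scale R3 → (0, 0, 0, 1)
  clear (0,3): R0 −= (2)R3 → (1, 0, 0, 0)
  clear (1,3): R1 −= (2)R3 → (0, 1, 0, 0)

pivot columns: 0, 1, 2, 3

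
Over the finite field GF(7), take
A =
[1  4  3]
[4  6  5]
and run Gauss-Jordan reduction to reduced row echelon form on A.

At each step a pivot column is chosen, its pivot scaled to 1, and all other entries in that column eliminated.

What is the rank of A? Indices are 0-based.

rank = 2

step 1: normalize row 0 (÷1) = (1, 4, 3)
  row 1: subtract 4×row0 = (0, 4, 0)
step 2: normalize row 1 (÷4) = (0, 1, 0)
  row 0: subtract 4×row1 = (1, 0, 3)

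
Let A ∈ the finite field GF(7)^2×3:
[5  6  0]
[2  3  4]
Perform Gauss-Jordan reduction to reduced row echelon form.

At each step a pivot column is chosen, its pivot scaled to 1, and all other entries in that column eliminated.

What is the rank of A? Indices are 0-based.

rank = 2

[1] R0 /= 5  ⇒  (1, 4, 0)
     R1 -= 2·R0  ⇒  (0, 2, 4)
[2] R1 /= 2  ⇒  (0, 1, 2)
     R0 -= 4·R1  ⇒  (1, 0, 6)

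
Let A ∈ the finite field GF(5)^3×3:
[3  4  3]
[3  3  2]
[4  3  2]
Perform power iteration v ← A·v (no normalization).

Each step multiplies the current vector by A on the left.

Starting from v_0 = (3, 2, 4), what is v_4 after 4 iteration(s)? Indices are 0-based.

v_0 = (3, 2, 4).
v_1 = A·v_0 = (4, 3, 1).
v_2 = A·v_1 = (2, 3, 2).
v_3 = A·v_2 = (4, 4, 1).
v_4 = A·v_3 = (1, 1, 0).

v_4 = (1, 1, 0)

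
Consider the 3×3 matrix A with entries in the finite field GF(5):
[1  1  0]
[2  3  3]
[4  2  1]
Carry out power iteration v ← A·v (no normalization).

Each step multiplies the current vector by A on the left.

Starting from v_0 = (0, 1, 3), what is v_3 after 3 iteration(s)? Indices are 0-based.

v_0 = (0, 1, 3).
v_1 = A·v_0 = (1, 2, 0).
v_2 = A·v_1 = (3, 3, 3).
v_3 = A·v_2 = (1, 4, 1).

v_3 = (1, 4, 1)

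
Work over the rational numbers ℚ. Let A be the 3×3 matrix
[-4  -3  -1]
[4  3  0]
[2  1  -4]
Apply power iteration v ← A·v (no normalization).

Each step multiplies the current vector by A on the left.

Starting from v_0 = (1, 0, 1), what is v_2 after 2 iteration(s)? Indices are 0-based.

v_0 = (1, 0, 1).
v_1 = A·v_0 = (-5, 4, -2).
v_2 = A·v_1 = (10, -8, 2).

v_2 = (10, -8, 2)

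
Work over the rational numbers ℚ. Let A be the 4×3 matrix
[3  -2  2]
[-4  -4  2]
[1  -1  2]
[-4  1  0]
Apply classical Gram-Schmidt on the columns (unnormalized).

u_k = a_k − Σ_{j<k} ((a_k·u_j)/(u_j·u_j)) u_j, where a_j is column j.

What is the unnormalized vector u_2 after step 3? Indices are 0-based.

Step 1: u_0 = a_0 = (3, -4, 1, -4).
Step 2: u_1 = a_1 − (5/42)·u_0 = (-33/14, -74/21, -47/42, 31/21).
Step 3: u_2 = a_2 − (0)·u_0 − (-588/899)·u_1 = (412/899, -274/899, 1140/899, 28/29).

u_2 = (412/899, -274/899, 1140/899, 28/29)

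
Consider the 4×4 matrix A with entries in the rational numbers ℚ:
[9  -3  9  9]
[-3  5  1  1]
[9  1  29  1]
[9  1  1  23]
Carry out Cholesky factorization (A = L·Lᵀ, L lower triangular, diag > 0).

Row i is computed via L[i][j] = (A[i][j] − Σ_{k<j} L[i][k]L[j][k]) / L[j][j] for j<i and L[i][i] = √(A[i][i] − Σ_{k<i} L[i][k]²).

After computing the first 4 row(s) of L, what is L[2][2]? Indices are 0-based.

L[2][2] = 4

Step 1: L[0][0] = √(9) = 3.
  L[1][0] = (-3) / L[0][0] = -1.
Step 2: L[1][1] = √(4) = 2.
  L[2][0] = (9) / L[0][0] = 3.
  L[2][1] = (4) / L[1][1] = 2.
Step 3: L[2][2] = √(16) = 4.
  L[3][0] = (9) / L[0][0] = 3.
  L[3][1] = (4) / L[1][1] = 2.
  L[3][2] = (-12) / L[2][2] = -3.
Step 4: L[3][3] = √(1) = 1.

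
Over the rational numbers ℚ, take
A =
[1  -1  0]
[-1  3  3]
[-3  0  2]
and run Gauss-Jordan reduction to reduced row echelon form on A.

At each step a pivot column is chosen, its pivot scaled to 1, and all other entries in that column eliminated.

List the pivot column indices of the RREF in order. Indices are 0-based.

pivot(0,0)=1: scale R0 → (1, -1, 0)
  clear (1,0): R1 −= (-1)R0 → (0, 2, 3)
  clear (2,0): R2 −= (-3)R0 → (0, -3, 2)
pivot(1,1)=2: scale R1 → (0, 1, 3/2)
  clear (0,1): R0 −= (-1)R1 → (1, 0, 3/2)
  clear (2,1): R2 −= (-3)R1 → (0, 0, 13/2)
pivot(2,2)=13/2: scale R2 → (0, 0, 1)
  clear (0,2): R0 −= (3/2)R2 → (1, 0, 0)
  clear (1,2): R1 −= (3/2)R2 → (0, 1, 0)

pivot columns: 0, 1, 2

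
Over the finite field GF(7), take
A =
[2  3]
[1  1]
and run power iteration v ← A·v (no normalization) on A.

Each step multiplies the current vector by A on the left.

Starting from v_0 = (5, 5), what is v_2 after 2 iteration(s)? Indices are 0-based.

v_0 = (5, 5).
v_1 = A·v_0 = (4, 3).
v_2 = A·v_1 = (3, 0).

v_2 = (3, 0)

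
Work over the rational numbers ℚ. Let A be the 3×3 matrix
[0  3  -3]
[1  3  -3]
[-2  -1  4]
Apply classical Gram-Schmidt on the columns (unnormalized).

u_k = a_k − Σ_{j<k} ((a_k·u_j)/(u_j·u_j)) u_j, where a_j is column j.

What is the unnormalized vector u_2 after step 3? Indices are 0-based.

u_2 = (-9/14, 27/35, 27/70)

Step 1: u_0 = a_0 = (0, 1, -2).
Step 2: u_1 = a_1 − (1)·u_0 = (3, 2, 1).
Step 3: u_2 = a_2 − (-11/5)·u_0 − (-11/14)·u_1 = (-9/14, 27/35, 27/70).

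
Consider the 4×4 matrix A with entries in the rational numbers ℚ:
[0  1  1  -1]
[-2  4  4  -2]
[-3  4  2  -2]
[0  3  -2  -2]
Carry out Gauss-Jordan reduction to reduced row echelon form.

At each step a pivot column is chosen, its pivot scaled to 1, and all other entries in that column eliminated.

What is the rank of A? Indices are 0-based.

pivot(0,0): swap R0↔R1
pivot(0,0)=-2: scale R0 → (1, -2, -2, 1)
  clear (2,0): R2 −= (-3)R0 → (0, -2, -4, 1)
pivot(1,1)=1: scale R1 → (0, 1, 1, -1)
  clear (0,1): R0 −= (-2)R1 → (1, 0, 0, -1)
  clear (2,1): R2 −= (-2)R1 → (0, 0, -2, -1)
  clear (3,1): R3 −= (3)R1 → (0, 0, -5, 1)
pivot(2,2)=-2: scale R2 → (0, 0, 1, 1/2)
  clear (1,2): R1 −= (1)R2 → (0, 1, 0, -3/2)
  clear (3,2): R3 −= (-5)R2 → (0, 0, 0, 7/2)
pivot(3,3)=7/2: scale R3 → (0, 0, 0, 1)
  clear (0,3): R0 −= (-1)R3 → (1, 0, 0, 0)
  clear (1,3): R1 −= (-3/2)R3 → (0, 1, 0, 0)
  clear (2,3): R2 −= (1/2)R3 → (0, 0, 1, 0)

rank = 4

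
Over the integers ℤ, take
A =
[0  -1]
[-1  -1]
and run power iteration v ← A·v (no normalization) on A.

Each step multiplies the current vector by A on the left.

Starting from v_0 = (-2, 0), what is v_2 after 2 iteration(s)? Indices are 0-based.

v_0 = (-2, 0).
v_1 = A·v_0 = (0, 2).
v_2 = A·v_1 = (-2, -2).

v_2 = (-2, -2)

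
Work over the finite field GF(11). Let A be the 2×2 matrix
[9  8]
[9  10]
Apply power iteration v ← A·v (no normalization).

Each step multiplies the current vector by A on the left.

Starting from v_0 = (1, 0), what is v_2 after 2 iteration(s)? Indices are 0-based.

v_2 = (10, 6)

v_0 = (1, 0).
v_1 = A·v_0 = (9, 9).
v_2 = A·v_1 = (10, 6).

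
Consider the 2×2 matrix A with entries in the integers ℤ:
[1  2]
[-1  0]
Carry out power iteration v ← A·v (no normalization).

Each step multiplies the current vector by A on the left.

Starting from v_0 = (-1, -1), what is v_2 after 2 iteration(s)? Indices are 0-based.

v_2 = (-1, 3)

v_0 = (-1, -1).
v_1 = A·v_0 = (-3, 1).
v_2 = A·v_1 = (-1, 3).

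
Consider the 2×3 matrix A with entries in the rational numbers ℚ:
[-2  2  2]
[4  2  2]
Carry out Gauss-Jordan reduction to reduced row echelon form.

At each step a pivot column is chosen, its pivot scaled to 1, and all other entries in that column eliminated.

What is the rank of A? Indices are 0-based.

step 1: normalize row 0 (÷-2) = (1, -1, -1)
  row 1: subtract 4×row0 = (0, 6, 6)
step 2: normalize row 1 (÷6) = (0, 1, 1)
  row 0: subtract -1×row1 = (1, 0, 0)

rank = 2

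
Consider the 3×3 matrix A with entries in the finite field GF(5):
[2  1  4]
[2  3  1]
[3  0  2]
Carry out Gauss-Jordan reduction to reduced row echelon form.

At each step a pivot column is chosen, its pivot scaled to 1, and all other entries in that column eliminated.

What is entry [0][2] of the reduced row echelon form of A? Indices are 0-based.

M[0][2] = 4

pivot(0,0)=2: scale R0 → (1, 3, 2)
  clear (1,0): R1 −= (2)R0 → (0, 2, 2)
  clear (2,0): R2 −= (3)R0 → (0, 1, 1)
pivot(1,1)=2: scale R1 → (0, 1, 1)
  clear (0,1): R0 −= (3)R1 → (1, 0, 4)
  clear (2,1): R2 −= (1)R1 → (0, 0, 0)
col 2: no nonzero at/below row 2; advance.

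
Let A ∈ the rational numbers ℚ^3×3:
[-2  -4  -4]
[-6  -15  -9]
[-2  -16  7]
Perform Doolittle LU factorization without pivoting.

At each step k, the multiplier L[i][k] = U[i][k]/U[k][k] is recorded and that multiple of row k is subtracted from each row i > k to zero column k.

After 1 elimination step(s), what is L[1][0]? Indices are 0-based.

[col 0] pivot -2
  R1 -= 3*R0 → (0, -3, 3)  (L[1][0] := 3)
  R2 -= 1*R0 → (0, -12, 11)  (L[2][0] := 1)

L[1][0] = 3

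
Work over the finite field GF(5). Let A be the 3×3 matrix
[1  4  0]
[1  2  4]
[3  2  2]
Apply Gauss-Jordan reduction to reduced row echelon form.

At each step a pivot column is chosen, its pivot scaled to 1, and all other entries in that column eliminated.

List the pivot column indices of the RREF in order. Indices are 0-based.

[1] R0 /= 1  ⇒  (1, 4, 0)
     R1 -= 1·R0  ⇒  (0, 3, 4)
     R2 -= 3·R0  ⇒  (0, 0, 2)
[2] R1 /= 3  ⇒  (0, 1, 3)
     R0 -= 4·R1  ⇒  (1, 0, 3)
[3] R2 /= 2  ⇒  (0, 0, 1)
     R0 -= 3·R2  ⇒  (1, 0, 0)
     R1 -= 3·R2  ⇒  (0, 1, 0)

pivot columns: 0, 1, 2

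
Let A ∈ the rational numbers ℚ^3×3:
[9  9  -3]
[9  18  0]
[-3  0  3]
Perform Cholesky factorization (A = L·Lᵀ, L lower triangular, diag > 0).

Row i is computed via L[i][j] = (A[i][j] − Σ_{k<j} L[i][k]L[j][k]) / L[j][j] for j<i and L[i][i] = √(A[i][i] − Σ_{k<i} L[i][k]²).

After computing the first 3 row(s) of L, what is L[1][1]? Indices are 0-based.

Step 1: L[0][0] = √(9) = 3.
  L[1][0] = (9) / L[0][0] = 3.
Step 2: L[1][1] = √(9) = 3.
  L[2][0] = (-3) / L[0][0] = -1.
  L[2][1] = (3) / L[1][1] = 1.
Step 3: L[2][2] = √(1) = 1.

L[1][1] = 3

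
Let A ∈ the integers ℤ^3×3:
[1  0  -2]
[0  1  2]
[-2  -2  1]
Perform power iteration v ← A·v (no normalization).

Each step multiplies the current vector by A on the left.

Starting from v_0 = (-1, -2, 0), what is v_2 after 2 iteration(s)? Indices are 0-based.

v_0 = (-1, -2, 0).
v_1 = A·v_0 = (-1, -2, 6).
v_2 = A·v_1 = (-13, 10, 12).

v_2 = (-13, 10, 12)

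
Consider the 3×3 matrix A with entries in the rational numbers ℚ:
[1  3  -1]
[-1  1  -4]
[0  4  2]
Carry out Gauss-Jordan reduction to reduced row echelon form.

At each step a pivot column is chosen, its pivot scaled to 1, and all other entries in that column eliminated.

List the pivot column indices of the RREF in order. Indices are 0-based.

pivot columns: 0, 1, 2

step 1: normalize row 0 (÷1) = (1, 3, -1)
  row 1: subtract -1×row0 = (0, 4, -5)
step 2: normalize row 1 (÷4) = (0, 1, -5/4)
  row 0: subtract 3×row1 = (1, 0, 11/4)
  row 2: subtract 4×row1 = (0, 0, 7)
step 3: normalize row 2 (÷7) = (0, 0, 1)
  row 0: subtract 11/4×row2 = (1, 0, 0)
  row 1: subtract -5/4×row2 = (0, 1, 0)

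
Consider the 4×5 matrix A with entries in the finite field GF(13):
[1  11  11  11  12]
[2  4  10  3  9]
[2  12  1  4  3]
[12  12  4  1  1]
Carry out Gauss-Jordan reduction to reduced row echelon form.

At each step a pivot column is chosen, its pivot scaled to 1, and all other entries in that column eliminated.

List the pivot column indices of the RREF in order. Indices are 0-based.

[1] R0 /= 1  ⇒  (1, 11, 11, 11, 12)
     R1 -= 2·R0  ⇒  (0, 8, 1, 7, 11)
     R2 -= 2·R0  ⇒  (0, 3, 5, 8, 5)
     R3 -= 12·R0  ⇒  (0, 10, 2, 12, 0)
[2] R1 /= 8  ⇒  (0, 1, 5, 9, 3)
     R0 -= 11·R1  ⇒  (1, 0, 8, 3, 5)
     R2 -= 3·R1  ⇒  (0, 0, 3, 7, 9)
     R3 -= 10·R1  ⇒  (0, 0, 4, 0, 9)
[3] R2 /= 3  ⇒  (0, 0, 1, 11, 3)
     R0 -= 8·R2  ⇒  (1, 0, 0, 6, 7)
     R1 -= 5·R2  ⇒  (0, 1, 0, 6, 1)
     R3 -= 4·R2  ⇒  (0, 0, 0, 8, 10)
[4] R3 /= 8  ⇒  (0, 0, 0, 1, 11)
     R0 -= 6·R3  ⇒  (1, 0, 0, 0, 6)
     R1 -= 6·R3  ⇒  (0, 1, 0, 0, 0)
     R2 -= 11·R3  ⇒  (0, 0, 1, 0, 12)

pivot columns: 0, 1, 2, 3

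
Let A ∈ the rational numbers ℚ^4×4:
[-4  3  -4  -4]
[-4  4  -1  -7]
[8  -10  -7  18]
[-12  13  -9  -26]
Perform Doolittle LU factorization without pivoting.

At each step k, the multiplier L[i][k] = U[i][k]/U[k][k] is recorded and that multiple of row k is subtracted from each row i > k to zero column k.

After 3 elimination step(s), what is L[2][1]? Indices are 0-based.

[col 0] pivot -4
  R1 -= 1*R0 → (0, 1, 3, -3)  (L[1][0] := 1)
  R2 -= -2*R0 → (0, -4, -15, 10)  (L[2][0] := -2)
  R3 -= 3*R0 → (0, 4, 3, -14)  (L[3][0] := 3)
[col 1] pivot 1
  R2 -= -4*R1 → (0, 0, -3, -2)  (L[2][1] := -4)
  R3 -= 4*R1 → (0, 0, -9, -2)  (L[3][1] := 4)
[col 2] pivot -3
  R3 -= 3*R2 → (0, 0, 0, 4)  (L[3][2] := 3)

L[2][1] = -4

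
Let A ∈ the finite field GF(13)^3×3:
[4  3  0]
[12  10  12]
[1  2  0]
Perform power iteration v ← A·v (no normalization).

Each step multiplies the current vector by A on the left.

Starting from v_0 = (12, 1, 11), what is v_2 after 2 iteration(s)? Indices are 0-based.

v_0 = (12, 1, 11).
v_1 = A·v_0 = (12, 0, 1).
v_2 = A·v_1 = (9, 0, 12).

v_2 = (9, 0, 12)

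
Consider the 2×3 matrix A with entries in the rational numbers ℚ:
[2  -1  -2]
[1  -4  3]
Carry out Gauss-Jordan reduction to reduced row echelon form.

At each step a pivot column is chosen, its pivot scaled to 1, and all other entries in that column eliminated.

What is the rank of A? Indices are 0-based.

rank = 2

pivot(0,0)=2: scale R0 → (1, -1/2, -1)
  clear (1,0): R1 −= (1)R0 → (0, -7/2, 4)
pivot(1,1)=-7/2: scale R1 → (0, 1, -8/7)
  clear (0,1): R0 −= (-1/2)R1 → (1, 0, -11/7)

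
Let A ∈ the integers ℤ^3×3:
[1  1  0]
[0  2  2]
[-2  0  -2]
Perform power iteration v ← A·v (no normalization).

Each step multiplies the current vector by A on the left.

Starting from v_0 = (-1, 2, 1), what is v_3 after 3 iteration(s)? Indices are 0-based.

v_0 = (-1, 2, 1).
v_1 = A·v_0 = (1, 6, 0).
v_2 = A·v_1 = (7, 12, -2).
v_3 = A·v_2 = (19, 20, -10).

v_3 = (19, 20, -10)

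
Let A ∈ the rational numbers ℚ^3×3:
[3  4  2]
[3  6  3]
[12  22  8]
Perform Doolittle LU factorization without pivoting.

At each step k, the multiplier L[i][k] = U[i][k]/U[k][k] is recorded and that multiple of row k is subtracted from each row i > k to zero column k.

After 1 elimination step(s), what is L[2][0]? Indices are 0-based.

L[2][0] = 4

k=0: U[0][0]=3
  eliminate (1,0): mult=1, new row 1: (0, 2, 1); set L[1][0]=1
  eliminate (2,0): mult=4, new row 2: (0, 6, 0); set L[2][0]=4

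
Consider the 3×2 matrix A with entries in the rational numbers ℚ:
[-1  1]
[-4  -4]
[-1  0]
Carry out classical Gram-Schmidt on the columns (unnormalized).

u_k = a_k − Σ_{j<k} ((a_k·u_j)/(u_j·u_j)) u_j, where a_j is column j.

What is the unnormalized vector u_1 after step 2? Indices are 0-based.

Step 1: u_0 = a_0 = (-1, -4, -1).
Step 2: u_1 = a_1 − (5/6)·u_0 = (11/6, -2/3, 5/6).

u_1 = (11/6, -2/3, 5/6)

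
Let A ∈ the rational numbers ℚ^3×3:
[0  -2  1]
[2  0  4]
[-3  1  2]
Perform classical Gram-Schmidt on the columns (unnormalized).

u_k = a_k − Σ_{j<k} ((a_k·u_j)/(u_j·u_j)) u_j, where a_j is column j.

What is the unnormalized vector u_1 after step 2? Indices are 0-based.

Step 1: u_0 = a_0 = (0, 2, -3).
Step 2: u_1 = a_1 − (-3/13)·u_0 = (-2, 6/13, 4/13).

u_1 = (-2, 6/13, 4/13)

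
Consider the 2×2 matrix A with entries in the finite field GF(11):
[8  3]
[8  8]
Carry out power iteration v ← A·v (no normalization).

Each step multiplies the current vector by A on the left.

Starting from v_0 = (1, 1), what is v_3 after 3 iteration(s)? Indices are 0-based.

v_3 = (9, 0)

v_0 = (1, 1).
v_1 = A·v_0 = (0, 5).
v_2 = A·v_1 = (4, 7).
v_3 = A·v_2 = (9, 0).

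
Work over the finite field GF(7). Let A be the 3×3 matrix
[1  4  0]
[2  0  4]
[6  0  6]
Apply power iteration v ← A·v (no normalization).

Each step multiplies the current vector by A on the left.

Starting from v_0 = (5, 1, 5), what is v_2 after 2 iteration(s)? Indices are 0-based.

v_2 = (3, 6, 1)

v_0 = (5, 1, 5).
v_1 = A·v_0 = (2, 2, 4).
v_2 = A·v_1 = (3, 6, 1).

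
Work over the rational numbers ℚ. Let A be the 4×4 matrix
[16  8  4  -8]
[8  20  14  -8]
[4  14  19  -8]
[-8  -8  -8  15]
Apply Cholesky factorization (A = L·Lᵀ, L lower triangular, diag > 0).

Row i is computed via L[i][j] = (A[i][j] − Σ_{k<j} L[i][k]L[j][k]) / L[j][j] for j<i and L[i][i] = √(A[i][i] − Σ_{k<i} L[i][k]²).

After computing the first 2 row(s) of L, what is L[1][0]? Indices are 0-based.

Step 1: L[0][0] = √(16) = 4.
  L[1][0] = (8) / L[0][0] = 2.
Step 2: L[1][1] = √(16) = 4.

L[1][0] = 2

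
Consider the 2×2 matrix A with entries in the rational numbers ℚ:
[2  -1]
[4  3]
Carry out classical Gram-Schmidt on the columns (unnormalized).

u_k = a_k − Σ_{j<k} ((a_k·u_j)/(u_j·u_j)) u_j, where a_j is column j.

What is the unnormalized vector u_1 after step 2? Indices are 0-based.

u_1 = (-2, 1)

Step 1: u_0 = a_0 = (2, 4).
Step 2: u_1 = a_1 − (1/2)·u_0 = (-2, 1).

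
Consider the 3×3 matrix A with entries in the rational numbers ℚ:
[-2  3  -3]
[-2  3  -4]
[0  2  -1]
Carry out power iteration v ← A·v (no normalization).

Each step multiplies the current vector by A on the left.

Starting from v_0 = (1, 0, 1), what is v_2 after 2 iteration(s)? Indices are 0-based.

v_2 = (-5, -4, -11)

v_0 = (1, 0, 1).
v_1 = A·v_0 = (-5, -6, -1).
v_2 = A·v_1 = (-5, -4, -11).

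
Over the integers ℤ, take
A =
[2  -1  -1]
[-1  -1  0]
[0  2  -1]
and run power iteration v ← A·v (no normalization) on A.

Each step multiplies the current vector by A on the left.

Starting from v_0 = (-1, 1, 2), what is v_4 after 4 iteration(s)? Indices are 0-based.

v_0 = (-1, 1, 2).
v_1 = A·v_0 = (-5, 0, 0).
v_2 = A·v_1 = (-10, 5, 0).
v_3 = A·v_2 = (-25, 5, 10).
v_4 = A·v_3 = (-65, 20, 0).

v_4 = (-65, 20, 0)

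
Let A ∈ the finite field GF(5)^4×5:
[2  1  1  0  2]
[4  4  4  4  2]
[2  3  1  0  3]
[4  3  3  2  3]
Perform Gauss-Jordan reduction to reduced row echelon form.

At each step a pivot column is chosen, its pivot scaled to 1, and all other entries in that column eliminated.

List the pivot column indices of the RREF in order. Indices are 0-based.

pivot columns: 0, 1, 2

step 1: normalize row 0 (÷2) = (1, 3, 3, 0, 1)
  row 1: subtract 4×row0 = (0, 2, 2, 4, 3)
  row 2: subtract 2×row0 = (0, 2, 0, 0, 1)
  row 3: subtract 4×row0 = (0, 1, 1, 2, 4)
step 2: normalize row 1 (÷2) = (0, 1, 1, 2, 4)
  row 0: subtract 3×row1 = (1, 0, 0, 4, 4)
  row 2: subtract 2×row1 = (0, 0, 3, 1, 3)
  row 3: subtract 1×row1 = (0, 0, 0, 0, 0)
step 3: normalize row 2 (÷3) = (0, 0, 1, 2, 1)
  row 1: subtract 1×row2 = (0, 1, 0, 0, 3)
skip col 3 (zero from row 3)
skip col 4 (zero from row 3)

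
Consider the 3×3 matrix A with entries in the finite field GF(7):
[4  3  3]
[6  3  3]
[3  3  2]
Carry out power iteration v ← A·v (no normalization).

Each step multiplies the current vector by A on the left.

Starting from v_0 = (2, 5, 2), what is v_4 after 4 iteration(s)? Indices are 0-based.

v_4 = (1, 1, 2)

v_0 = (2, 5, 2).
v_1 = A·v_0 = (1, 5, 4).
v_2 = A·v_1 = (3, 5, 5).
v_3 = A·v_2 = (0, 6, 6).
v_4 = A·v_3 = (1, 1, 2).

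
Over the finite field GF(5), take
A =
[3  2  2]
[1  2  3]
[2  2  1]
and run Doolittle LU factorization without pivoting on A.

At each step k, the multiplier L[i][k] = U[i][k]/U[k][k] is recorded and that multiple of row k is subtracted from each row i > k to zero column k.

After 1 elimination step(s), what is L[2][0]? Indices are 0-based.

k=0: U[0][0]=3
  eliminate (1,0): mult=2, new row 1: (0, 3, 4); set L[1][0]=2
  eliminate (2,0): mult=4, new row 2: (0, 4, 3); set L[2][0]=4

L[2][0] = 4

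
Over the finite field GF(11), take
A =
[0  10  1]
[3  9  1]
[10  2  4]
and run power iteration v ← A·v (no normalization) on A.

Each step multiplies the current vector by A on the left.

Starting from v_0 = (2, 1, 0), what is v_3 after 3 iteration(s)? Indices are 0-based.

v_0 = (2, 1, 0).
v_1 = A·v_0 = (10, 4, 0).
v_2 = A·v_1 = (7, 0, 9).
v_3 = A·v_2 = (9, 8, 7).

v_3 = (9, 8, 7)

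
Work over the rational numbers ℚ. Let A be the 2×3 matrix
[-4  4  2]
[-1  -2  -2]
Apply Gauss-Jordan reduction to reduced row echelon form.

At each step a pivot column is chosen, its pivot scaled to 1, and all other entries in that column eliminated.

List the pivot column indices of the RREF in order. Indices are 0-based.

pivot columns: 0, 1

step 1: normalize row 0 (÷-4) = (1, -1, -1/2)
  row 1: subtract -1×row0 = (0, -3, -5/2)
step 2: normalize row 1 (÷-3) = (0, 1, 5/6)
  row 0: subtract -1×row1 = (1, 0, 1/3)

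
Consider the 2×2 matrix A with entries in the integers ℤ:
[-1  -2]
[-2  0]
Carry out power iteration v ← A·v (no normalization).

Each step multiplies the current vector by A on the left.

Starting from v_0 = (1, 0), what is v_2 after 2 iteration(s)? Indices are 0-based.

v_0 = (1, 0).
v_1 = A·v_0 = (-1, -2).
v_2 = A·v_1 = (5, 2).

v_2 = (5, 2)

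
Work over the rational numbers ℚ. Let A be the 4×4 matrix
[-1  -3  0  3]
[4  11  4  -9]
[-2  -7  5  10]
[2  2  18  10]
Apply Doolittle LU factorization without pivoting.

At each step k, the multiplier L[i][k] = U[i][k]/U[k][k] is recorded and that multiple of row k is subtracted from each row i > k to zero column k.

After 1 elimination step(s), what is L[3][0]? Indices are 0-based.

k=0: U[0][0]=-1
  eliminate (1,0): mult=-4, new row 1: (0, -1, 4, 3); set L[1][0]=-4
  eliminate (2,0): mult=2, new row 2: (0, -1, 5, 4); set L[2][0]=2
  eliminate (3,0): mult=-2, new row 3: (0, -4, 18, 16); set L[3][0]=-2

L[3][0] = -2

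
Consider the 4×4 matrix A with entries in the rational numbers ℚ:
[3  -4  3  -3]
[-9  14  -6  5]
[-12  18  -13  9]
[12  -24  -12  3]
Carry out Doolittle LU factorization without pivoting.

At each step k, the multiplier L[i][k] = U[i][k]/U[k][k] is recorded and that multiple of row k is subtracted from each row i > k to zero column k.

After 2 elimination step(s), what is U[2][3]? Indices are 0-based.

[col 0] pivot 3
  R1 -= -3*R0 → (0, 2, 3, -4)  (L[1][0] := -3)
  R2 -= -4*R0 → (0, 2, -1, -3)  (L[2][0] := -4)
  R3 -= 4*R0 → (0, -8, -24, 15)  (L[3][0] := 4)
[col 1] pivot 2
  R2 -= 1*R1 → (0, 0, -4, 1)  (L[2][1] := 1)
  R3 -= -4*R1 → (0, 0, -12, -1)  (L[3][1] := -4)

U[2][3] = 1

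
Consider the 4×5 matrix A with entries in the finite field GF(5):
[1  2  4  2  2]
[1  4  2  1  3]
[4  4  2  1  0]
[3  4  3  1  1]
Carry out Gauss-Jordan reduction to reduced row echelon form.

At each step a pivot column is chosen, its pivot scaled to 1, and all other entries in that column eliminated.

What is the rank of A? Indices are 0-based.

rank = 4

[1] R0 /= 1  ⇒  (1, 2, 4, 2, 2)
     R1 -= 1·R0  ⇒  (0, 2, 3, 4, 1)
     R2 -= 4·R0  ⇒  (0, 1, 1, 3, 2)
     R3 -= 3·R0  ⇒  (0, 3, 1, 0, 0)
[2] R1 /= 2  ⇒  (0, 1, 4, 2, 3)
     R0 -= 2·R1  ⇒  (1, 0, 1, 3, 1)
     R2 -= 1·R1  ⇒  (0, 0, 2, 1, 4)
     R3 -= 3·R1  ⇒  (0, 0, 4, 4, 1)
[3] R2 /= 2  ⇒  (0, 0, 1, 3, 2)
     R0 -= 1·R2  ⇒  (1, 0, 0, 0, 4)
     R1 -= 4·R2  ⇒  (0, 1, 0, 0, 0)
     R3 -= 4·R2  ⇒  (0, 0, 0, 2, 3)
[4] R3 /= 2  ⇒  (0, 0, 0, 1, 4)
     R2 -= 3·R3  ⇒  (0, 0, 1, 0, 0)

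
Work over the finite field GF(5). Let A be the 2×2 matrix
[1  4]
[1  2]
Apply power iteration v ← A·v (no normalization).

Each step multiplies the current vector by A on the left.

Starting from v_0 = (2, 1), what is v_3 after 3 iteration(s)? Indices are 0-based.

v_0 = (2, 1).
v_1 = A·v_0 = (1, 4).
v_2 = A·v_1 = (2, 4).
v_3 = A·v_2 = (3, 0).

v_3 = (3, 0)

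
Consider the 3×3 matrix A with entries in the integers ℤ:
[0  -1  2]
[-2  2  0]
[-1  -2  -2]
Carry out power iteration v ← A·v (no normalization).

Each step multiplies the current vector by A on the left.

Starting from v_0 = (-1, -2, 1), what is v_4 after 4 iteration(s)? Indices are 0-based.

v_0 = (-1, -2, 1).
v_1 = A·v_0 = (4, -2, 3).
v_2 = A·v_1 = (8, -12, -6).
v_3 = A·v_2 = (0, -40, 28).
v_4 = A·v_3 = (96, -80, 24).

v_4 = (96, -80, 24)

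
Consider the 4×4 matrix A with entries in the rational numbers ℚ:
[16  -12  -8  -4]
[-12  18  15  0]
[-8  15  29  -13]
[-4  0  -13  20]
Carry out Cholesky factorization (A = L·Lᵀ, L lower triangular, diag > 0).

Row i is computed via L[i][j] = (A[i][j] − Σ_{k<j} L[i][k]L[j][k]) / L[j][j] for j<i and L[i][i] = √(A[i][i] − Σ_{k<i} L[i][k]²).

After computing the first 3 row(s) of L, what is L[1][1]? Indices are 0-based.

L[1][1] = 3

Step 1: L[0][0] = √(16) = 4.
  L[1][0] = (-12) / L[0][0] = -3.
Step 2: L[1][1] = √(9) = 3.
  L[2][0] = (-8) / L[0][0] = -2.
  L[2][1] = (9) / L[1][1] = 3.
Step 3: L[2][2] = √(16) = 4.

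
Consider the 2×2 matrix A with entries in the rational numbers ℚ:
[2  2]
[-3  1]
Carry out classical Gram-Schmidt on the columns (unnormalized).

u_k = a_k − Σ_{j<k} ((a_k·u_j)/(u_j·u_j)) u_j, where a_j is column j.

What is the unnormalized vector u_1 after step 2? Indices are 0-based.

u_1 = (24/13, 16/13)

Step 1: u_0 = a_0 = (2, -3).
Step 2: u_1 = a_1 − (1/13)·u_0 = (24/13, 16/13).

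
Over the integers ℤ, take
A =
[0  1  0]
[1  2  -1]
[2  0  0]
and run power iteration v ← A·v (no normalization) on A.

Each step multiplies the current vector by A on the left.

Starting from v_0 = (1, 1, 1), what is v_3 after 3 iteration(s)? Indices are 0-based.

v_0 = (1, 1, 1).
v_1 = A·v_0 = (1, 2, 2).
v_2 = A·v_1 = (2, 3, 2).
v_3 = A·v_2 = (3, 6, 4).

v_3 = (3, 6, 4)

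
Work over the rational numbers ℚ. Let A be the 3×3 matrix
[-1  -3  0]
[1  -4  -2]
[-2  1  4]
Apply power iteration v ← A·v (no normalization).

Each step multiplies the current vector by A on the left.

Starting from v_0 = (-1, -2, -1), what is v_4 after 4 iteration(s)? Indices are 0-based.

v_0 = (-1, -2, -1).
v_1 = A·v_0 = (7, 9, -4).
v_2 = A·v_1 = (-34, -21, -21).
v_3 = A·v_2 = (97, 92, -37).
v_4 = A·v_3 = (-373, -197, -250).

v_4 = (-373, -197, -250)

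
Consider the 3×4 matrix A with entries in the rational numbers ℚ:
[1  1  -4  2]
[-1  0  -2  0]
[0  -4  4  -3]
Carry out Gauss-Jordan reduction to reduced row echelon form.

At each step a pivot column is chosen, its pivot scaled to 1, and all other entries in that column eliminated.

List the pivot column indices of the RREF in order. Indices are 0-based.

pivot columns: 0, 1, 2

[1] R0 /= 1  ⇒  (1, 1, -4, 2)
     R1 -= -1·R0  ⇒  (0, 1, -6, 2)
[2] R1 /= 1  ⇒  (0, 1, -6, 2)
     R0 -= 1·R1  ⇒  (1, 0, 2, 0)
     R2 -= -4·R1  ⇒  (0, 0, -20, 5)
[3] R2 /= -20  ⇒  (0, 0, 1, -1/4)
     R0 -= 2·R2  ⇒  (1, 0, 0, 1/2)
     R1 -= -6·R2  ⇒  (0, 1, 0, 1/2)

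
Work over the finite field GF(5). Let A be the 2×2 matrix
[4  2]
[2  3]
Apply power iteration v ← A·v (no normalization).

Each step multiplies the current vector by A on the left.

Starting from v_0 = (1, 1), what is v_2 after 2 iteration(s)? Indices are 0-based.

v_2 = (4, 2)

v_0 = (1, 1).
v_1 = A·v_0 = (1, 0).
v_2 = A·v_1 = (4, 2).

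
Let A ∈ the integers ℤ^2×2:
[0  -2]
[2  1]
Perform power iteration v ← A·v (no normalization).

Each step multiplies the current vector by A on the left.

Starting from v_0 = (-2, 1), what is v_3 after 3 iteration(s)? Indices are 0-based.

v_0 = (-2, 1).
v_1 = A·v_0 = (-2, -3).
v_2 = A·v_1 = (6, -7).
v_3 = A·v_2 = (14, 5).

v_3 = (14, 5)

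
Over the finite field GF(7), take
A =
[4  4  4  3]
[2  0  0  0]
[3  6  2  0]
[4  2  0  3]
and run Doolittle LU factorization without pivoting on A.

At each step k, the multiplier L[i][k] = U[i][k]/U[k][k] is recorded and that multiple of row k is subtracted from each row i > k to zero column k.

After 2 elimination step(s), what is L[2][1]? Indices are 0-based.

L[2][1] = 2

[col 0] pivot 4
  R1 -= 4*R0 → (0, 5, 5, 2)  (L[1][0] := 4)
  R2 -= 6*R0 → (0, 3, 6, 3)  (L[2][0] := 6)
  R3 -= 1*R0 → (0, 5, 3, 0)  (L[3][0] := 1)
[col 1] pivot 5
  R2 -= 2*R1 → (0, 0, 3, 6)  (L[2][1] := 2)
  R3 -= 1*R1 → (0, 0, 5, 5)  (L[3][1] := 1)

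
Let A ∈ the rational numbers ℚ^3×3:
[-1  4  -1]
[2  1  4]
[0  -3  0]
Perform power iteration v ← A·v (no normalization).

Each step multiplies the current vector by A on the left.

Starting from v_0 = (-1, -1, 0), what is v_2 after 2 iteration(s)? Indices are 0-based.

v_0 = (-1, -1, 0).
v_1 = A·v_0 = (-3, -3, 3).
v_2 = A·v_1 = (-12, 3, 9).

v_2 = (-12, 3, 9)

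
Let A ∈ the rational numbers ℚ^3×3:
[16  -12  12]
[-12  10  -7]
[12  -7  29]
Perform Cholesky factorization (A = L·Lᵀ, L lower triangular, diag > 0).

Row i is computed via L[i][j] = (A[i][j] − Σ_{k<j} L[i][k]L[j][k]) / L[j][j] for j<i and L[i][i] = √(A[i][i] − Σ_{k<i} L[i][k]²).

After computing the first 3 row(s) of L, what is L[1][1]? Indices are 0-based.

Step 1: L[0][0] = √(16) = 4.
  L[1][0] = (-12) / L[0][0] = -3.
Step 2: L[1][1] = √(1) = 1.
  L[2][0] = (12) / L[0][0] = 3.
  L[2][1] = (2) / L[1][1] = 2.
Step 3: L[2][2] = √(16) = 4.

L[1][1] = 1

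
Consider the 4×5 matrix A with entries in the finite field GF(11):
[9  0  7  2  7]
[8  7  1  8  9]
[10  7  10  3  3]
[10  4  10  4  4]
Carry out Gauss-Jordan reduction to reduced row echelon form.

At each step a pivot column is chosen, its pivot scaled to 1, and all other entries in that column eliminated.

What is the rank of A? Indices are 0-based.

rank = 4

pivot(0,0)=9: scale R0 → (1, 0, 2, 10, 2)
  clear (1,0): R1 −= (8)R0 → (0, 7, 7, 5, 4)
  clear (2,0): R2 −= (10)R0 → (0, 7, 1, 2, 5)
  clear (3,0): R3 −= (10)R0 → (0, 4, 1, 3, 6)
pivot(1,1)=7: scale R1 → (0, 1, 1, 7, 10)
  clear (2,1): R2 −= (7)R1 → (0, 0, 5, 8, 1)
  clear (3,1): R3 −= (4)R1 → (0, 0, 8, 8, 10)
pivot(2,2)=5: scale R2 → (0, 0, 1, 6, 9)
  clear (0,2): R0 −= (2)R2 → (1, 0, 0, 9, 6)
  clear (1,2): R1 −= (1)R2 → (0, 1, 0, 1, 1)
  clear (3,2): R3 −= (8)R2 → (0, 0, 0, 4, 4)
pivot(3,3)=4: scale R3 → (0, 0, 0, 1, 1)
  clear (0,3): R0 −= (9)R3 → (1, 0, 0, 0, 8)
  clear (1,3): R1 −= (1)R3 → (0, 1, 0, 0, 0)
  clear (2,3): R2 −= (6)R3 → (0, 0, 1, 0, 3)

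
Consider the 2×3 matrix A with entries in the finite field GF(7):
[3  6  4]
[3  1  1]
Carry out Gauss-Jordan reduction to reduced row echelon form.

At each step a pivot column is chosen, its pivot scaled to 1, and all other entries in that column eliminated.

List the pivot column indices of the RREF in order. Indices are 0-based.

pivot columns: 0, 1

pivot(0,0)=3: scale R0 → (1, 2, 6)
  clear (1,0): R1 −= (3)R0 → (0, 2, 4)
pivot(1,1)=2: scale R1 → (0, 1, 2)
  clear (0,1): R0 −= (2)R1 → (1, 0, 2)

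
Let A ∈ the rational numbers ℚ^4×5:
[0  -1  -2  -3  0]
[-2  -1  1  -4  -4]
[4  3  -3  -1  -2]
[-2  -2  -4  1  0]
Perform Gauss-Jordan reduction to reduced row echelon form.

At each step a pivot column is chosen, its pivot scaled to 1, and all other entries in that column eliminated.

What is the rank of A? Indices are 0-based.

rank = 4

[1] R0 <-> R1
[1] R0 /= -2  ⇒  (1, 1/2, -1/2, 2, 2)
     R2 -= 4·R0  ⇒  (0, 1, -1, -9, -10)
     R3 -= -2·R0  ⇒  (0, -1, -5, 5, 4)
[2] R1 /= -1  ⇒  (0, 1, 2, 3, 0)
     R0 -= 1/2·R1  ⇒  (1, 0, -3/2, 1/2, 2)
     R2 -= 1·R1  ⇒  (0, 0, -3, -12, -10)
     R3 -= -1·R1  ⇒  (0, 0, -3, 8, 4)
[3] R2 /= -3  ⇒  (0, 0, 1, 4, 10/3)
     R0 -= -3/2·R2  ⇒  (1, 0, 0, 13/2, 7)
     R1 -= 2·R2  ⇒  (0, 1, 0, -5, -20/3)
     R3 -= -3·R2  ⇒  (0, 0, 0, 20, 14)
[4] R3 /= 20  ⇒  (0, 0, 0, 1, 7/10)
     R0 -= 13/2·R3  ⇒  (1, 0, 0, 0, 49/20)
     R1 -= -5·R3  ⇒  (0, 1, 0, 0, -19/6)
     R2 -= 4·R3  ⇒  (0, 0, 1, 0, 8/15)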